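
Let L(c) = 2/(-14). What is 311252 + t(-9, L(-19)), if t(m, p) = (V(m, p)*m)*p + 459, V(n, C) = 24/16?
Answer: 4363981/14 ≈ 3.1171e+5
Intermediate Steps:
V(n, C) = 3/2 (V(n, C) = 24*(1/16) = 3/2)
L(c) = -1/7 (L(c) = 2*(-1/14) = -1/7)
t(m, p) = 459 + 3*m*p/2 (t(m, p) = (3*m/2)*p + 459 = 3*m*p/2 + 459 = 459 + 3*m*p/2)
311252 + t(-9, L(-19)) = 311252 + (459 + (3/2)*(-9)*(-1/7)) = 311252 + (459 + 27/14) = 311252 + 6453/14 = 4363981/14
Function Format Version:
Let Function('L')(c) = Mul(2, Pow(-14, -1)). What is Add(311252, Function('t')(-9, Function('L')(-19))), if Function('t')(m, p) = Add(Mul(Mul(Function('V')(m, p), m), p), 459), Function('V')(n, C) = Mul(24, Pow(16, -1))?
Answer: Rational(4363981, 14) ≈ 3.1171e+5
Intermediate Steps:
Function('V')(n, C) = Rational(3, 2) (Function('V')(n, C) = Mul(24, Rational(1, 16)) = Rational(3, 2))
Function('L')(c) = Rational(-1, 7) (Function('L')(c) = Mul(2, Rational(-1, 14)) = Rational(-1, 7))
Function('t')(m, p) = Add(459, Mul(Rational(3, 2), m, p)) (Function('t')(m, p) = Add(Mul(Mul(Rational(3, 2), m), p), 459) = Add(Mul(Rational(3, 2), m, p), 459) = Add(459, Mul(Rational(3, 2), m, p)))
Add(311252, Function('t')(-9, Function('L')(-19))) = Add(311252, Add(459, Mul(Rational(3, 2), -9, Rational(-1, 7)))) = Add(311252, Add(459, Rational(27, 14))) = Add(311252, Rational(6453, 14)) = Rational(4363981, 14)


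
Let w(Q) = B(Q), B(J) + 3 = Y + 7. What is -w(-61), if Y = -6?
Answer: 2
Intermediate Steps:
B(J) = -2 (B(J) = -3 + (-6 + 7) = -3 + 1 = -2)
w(Q) = -2
-w(-61) = -1*(-2) = 2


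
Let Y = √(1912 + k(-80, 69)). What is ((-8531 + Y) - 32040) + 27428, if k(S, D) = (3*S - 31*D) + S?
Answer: -13143 + I*√547 ≈ -13143.0 + 23.388*I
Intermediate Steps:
k(S, D) = -31*D + 4*S (k(S, D) = (-31*D + 3*S) + S = -31*D + 4*S)
Y = I*√547 (Y = √(1912 + (-31*69 + 4*(-80))) = √(1912 + (-2139 - 320)) = √(1912 - 2459) = √(-547) = I*√547 ≈ 23.388*I)
((-8531 + Y) - 32040) + 27428 = ((-8531 + I*√547) - 32040) + 27428 = (-40571 + I*√547) + 27428 = -13143 + I*√547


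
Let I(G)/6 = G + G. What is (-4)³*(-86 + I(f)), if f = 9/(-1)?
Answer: 12416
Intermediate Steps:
f = -9 (f = 9*(-1) = -9)
I(G) = 12*G (I(G) = 6*(G + G) = 6*(2*G) = 12*G)
(-4)³*(-86 + I(f)) = (-4)³*(-86 + 12*(-9)) = -64*(-86 - 108) = -64*(-194) = 12416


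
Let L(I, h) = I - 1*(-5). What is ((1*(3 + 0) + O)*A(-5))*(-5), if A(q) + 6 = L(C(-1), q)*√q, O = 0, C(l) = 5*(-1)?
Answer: 90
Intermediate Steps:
C(l) = -5
L(I, h) = 5 + I (L(I, h) = I + 5 = 5 + I)
A(q) = -6 (A(q) = -6 + (5 - 5)*√q = -6 + 0*√q = -6 + 0 = -6)
((1*(3 + 0) + O)*A(-5))*(-5) = ((1*(3 + 0) + 0)*(-6))*(-5) = ((1*3 + 0)*(-6))*(-5) = ((3 + 0)*(-6))*(-5) = (3*(-6))*(-5) = -18*(-5) = 90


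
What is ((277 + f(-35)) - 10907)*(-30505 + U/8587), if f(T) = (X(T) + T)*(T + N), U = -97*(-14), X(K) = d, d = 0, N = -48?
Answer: 2023525719825/8587 ≈ 2.3565e+8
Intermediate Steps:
X(K) = 0
U = 1358
f(T) = T*(-48 + T) (f(T) = (0 + T)*(T - 48) = T*(-48 + T))
((277 + f(-35)) - 10907)*(-30505 + U/8587) = ((277 - 35*(-48 - 35)) - 10907)*(-30505 + 1358/8587) = ((277 - 35*(-83)) - 10907)*(-30505 + 1358*(1/8587)) = ((277 + 2905) - 10907)*(-30505 + 1358/8587) = (3182 - 10907)*(-261945077/8587) = -7725*(-261945077/8587) = 2023525719825/8587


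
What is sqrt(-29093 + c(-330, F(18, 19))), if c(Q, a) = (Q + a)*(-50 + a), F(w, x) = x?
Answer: 2*I*sqrt(4863) ≈ 139.47*I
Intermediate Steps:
c(Q, a) = (-50 + a)*(Q + a)
sqrt(-29093 + c(-330, F(18, 19))) = sqrt(-29093 + (19**2 - 50*(-330) - 50*19 - 330*19)) = sqrt(-29093 + (361 + 16500 - 950 - 6270)) = sqrt(-29093 + 9641) = sqrt(-19452) = 2*I*sqrt(4863)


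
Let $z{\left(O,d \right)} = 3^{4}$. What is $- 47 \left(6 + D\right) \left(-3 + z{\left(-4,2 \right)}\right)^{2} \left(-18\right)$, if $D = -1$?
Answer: $25735320$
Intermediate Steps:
$z{\left(O,d \right)} = 81$
$- 47 \left(6 + D\right) \left(-3 + z{\left(-4,2 \right)}\right)^{2} \left(-18\right) = - 47 \left(6 - 1\right) \left(-3 + 81\right)^{2} \left(-18\right) = - 47 \cdot 5 \cdot 78^{2} \left(-18\right) = - 47 \cdot 5 \cdot 6084 \left(-18\right) = - 47 \cdot 30420 \left(-18\right) = - 1429740 \left(-18\right) = \left(-1\right) \left(-25735320\right) = 25735320$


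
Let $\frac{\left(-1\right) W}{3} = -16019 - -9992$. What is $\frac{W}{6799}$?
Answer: $\frac{18081}{6799} \approx 2.6594$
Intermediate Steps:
$W = 18081$ ($W = - 3 \left(-16019 - -9992\right) = - 3 \left(-16019 + 9992\right) = \left(-3\right) \left(-6027\right) = 18081$)
$\frac{W}{6799} = \frac{18081}{6799}$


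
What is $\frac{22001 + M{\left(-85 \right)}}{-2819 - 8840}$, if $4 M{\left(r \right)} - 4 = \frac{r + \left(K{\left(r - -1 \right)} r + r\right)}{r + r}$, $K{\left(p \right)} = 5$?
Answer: $- \frac{176023}{93272} \approx -1.8872$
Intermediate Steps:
$M{\left(r \right)} = \frac{15}{8}$ ($M{\left(r \right)} = 1 + \frac{\left(r + \left(5 r + r\right)\right) \frac{1}{r + r}}{4} = 1 + \frac{\left(r + 6 r\right) \frac{1}{2 r}}{4} = 1 + \frac{7 r \frac{1}{2 r}}{4} = 1 + \frac{1}{4} \cdot \frac{7}{2} = 1 + \frac{7}{8} = \frac{15}{8}$)
$\frac{22001 + M{\left(-85 \right)}}{-2819 - 8840} = \frac{22001 + \frac{15}{8}}{-2819 - 8840} = \frac{176023}{8 \left(-11659\right)} = \frac{176023}{8} \left(- \frac{1}{11659}\right) = - \frac{176023}{93272}$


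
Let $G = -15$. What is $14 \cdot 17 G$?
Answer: $-3570$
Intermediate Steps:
$14 \cdot 17 G = 14 \cdot 17 \left(-15\right) = 238 \left(-15\right) = -3570$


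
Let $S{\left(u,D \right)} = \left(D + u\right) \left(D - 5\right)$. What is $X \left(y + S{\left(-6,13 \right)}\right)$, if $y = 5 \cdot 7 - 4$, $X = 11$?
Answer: $957$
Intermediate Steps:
$S{\left(u,D \right)} = \left(-5 + D\right) \left(D + u\right)$ ($S{\left(u,D \right)} = \left(D + u\right) \left(-5 + D\right) = \left(-5 + D\right) \left(D + u\right)$)
$y = 31$ ($y = 35 - 4 = 31$)
$X \left(y + S{\left(-6,13 \right)}\right) = 11 \left(31 + \left(13^{2} - 65 - -30 + 13 \left(-6\right)\right)\right) = 11 \left(31 + \left(169 - 65 + 30 - 78\right)\right) = 11 \left(31 + 56\right) = 11 \cdot 87 = 957$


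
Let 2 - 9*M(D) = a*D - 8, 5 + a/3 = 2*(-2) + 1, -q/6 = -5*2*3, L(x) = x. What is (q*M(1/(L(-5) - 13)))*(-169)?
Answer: -87880/3 ≈ -29293.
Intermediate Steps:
q = 180 (q = -6*(-5*2)*3 = -(-60)*3 = -6*(-30) = 180)
a = -24 (a = -15 + 3*(2*(-2) + 1) = -15 + 3*(-4 + 1) = -15 + 3*(-3) = -15 - 9 = -24)
M(D) = 10/9 + 8*D/3 (M(D) = 2/9 - (-24*D - 8)/9 = 2/9 - (-8 - 24*D)/9 = 2/9 + (8/9 + 8*D/3) = 10/9 + 8*D/3)
(q*M(1/(L(-5) - 13)))*(-169) = (180*(10/9 + 8/(3*(-5 - 13))))*(-169) = (180*(10/9 + (8/3)/(-18)))*(-169) = (180*(10/9 + (8/3)*(-1/18)))*(-169) = (180*(10/9 - 4/27))*(-169) = (180*(26/27))*(-169) = (520/3)*(-169) = -87880/3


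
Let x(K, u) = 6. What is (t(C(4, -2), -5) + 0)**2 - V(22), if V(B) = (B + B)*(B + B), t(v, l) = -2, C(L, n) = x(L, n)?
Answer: -1932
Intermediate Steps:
C(L, n) = 6
V(B) = 4*B**2 (V(B) = (2*B)*(2*B) = 4*B**2)
(t(C(4, -2), -5) + 0)**2 - V(22) = (-2 + 0)**2 - 4*22**2 = (-2)**2 - 4*484 = 4 - 1*1936 = 4 - 1936 = -1932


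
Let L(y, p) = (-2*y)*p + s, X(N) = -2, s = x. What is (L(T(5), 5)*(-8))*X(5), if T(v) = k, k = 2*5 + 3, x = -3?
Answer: -2128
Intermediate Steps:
s = -3
k = 13 (k = 10 + 3 = 13)
T(v) = 13
L(y, p) = -3 - 2*p*y (L(y, p) = (-2*y)*p - 3 = -2*p*y - 3 = -3 - 2*p*y)
(L(T(5), 5)*(-8))*X(5) = ((-3 - 2*5*13)*(-8))*(-2) = ((-3 - 130)*(-8))*(-2) = -133*(-8)*(-2) = 1064*(-2) = -2128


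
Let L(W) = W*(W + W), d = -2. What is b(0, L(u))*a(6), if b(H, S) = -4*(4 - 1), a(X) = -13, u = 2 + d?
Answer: 156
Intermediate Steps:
u = 0 (u = 2 - 2 = 0)
L(W) = 2*W**2 (L(W) = W*(2*W) = 2*W**2)
b(H, S) = -12 (b(H, S) = -4*3 = -12)
b(0, L(u))*a(6) = -12*(-13) = 156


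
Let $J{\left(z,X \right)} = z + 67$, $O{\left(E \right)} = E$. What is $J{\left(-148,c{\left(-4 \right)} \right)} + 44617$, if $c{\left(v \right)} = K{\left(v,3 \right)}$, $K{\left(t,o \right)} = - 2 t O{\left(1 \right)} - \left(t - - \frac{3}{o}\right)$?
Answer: $44536$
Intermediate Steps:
$K{\left(t,o \right)} = - 3 t - \frac{3}{o}$ ($K{\left(t,o \right)} = - 2 t 1 - \left(t - - \frac{3}{o}\right) = - 2 t - \left(t + \frac{3}{o}\right) = - 3 t - \frac{3}{o}$)
$c{\left(v \right)} = -1 - 3 v$ ($c{\left(v \right)} = - 3 v - \frac{3}{3} = - 3 v - 1 = -1 - 3 v$)
$J{\left(z,X \right)} = 67 + z$
$J{\left(-148,c{\left(-4 \right)} \right)} + 44617 = \left(67 - 148\right) + 44617 = -81 + 44617 = 44536$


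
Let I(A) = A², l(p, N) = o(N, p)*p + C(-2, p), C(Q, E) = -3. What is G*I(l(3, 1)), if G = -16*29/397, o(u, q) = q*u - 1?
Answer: -4176/397 ≈ -10.519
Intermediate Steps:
o(u, q) = -1 + q*u
G = -464/397 (G = -464*1/397 = -464/397 ≈ -1.1688)
l(p, N) = -3 + p*(-1 + N*p) (l(p, N) = (-1 + p*N)*p - 3 = (-1 + N*p)*p - 3 = p*(-1 + N*p) - 3 = -3 + p*(-1 + N*p))
G*I(l(3, 1)) = -464*(-3 + 3*(-1 + 1*3))²/397 = -464*(-3 + 3*(-1 + 3))²/397 = -464*(-3 + 3*2)²/397 = -464*(-3 + 6)²/397 = -464/397*3² = -464/397*9 = -4176/397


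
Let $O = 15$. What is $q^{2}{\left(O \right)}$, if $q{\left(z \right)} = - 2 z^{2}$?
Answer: $202500$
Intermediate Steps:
$q^{2}{\left(O \right)} = \left(- 2 \cdot 15^{2}\right)^{2} = \left(\left(-2\right) 225\right)^{2} = \left(-450\right)^{2} = 202500$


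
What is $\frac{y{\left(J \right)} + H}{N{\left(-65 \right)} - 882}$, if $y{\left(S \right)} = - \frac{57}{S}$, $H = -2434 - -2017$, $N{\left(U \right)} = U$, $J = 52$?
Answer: $\frac{21741}{49244} \approx 0.4415$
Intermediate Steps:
$H = -417$ ($H = -2434 + 2017 = -417$)
$\frac{y{\left(J \right)} + H}{N{\left(-65 \right)} - 882} = \frac{- \frac{57}{52} - 417}{-65 - 882} = \frac{\left(-57\right) \frac{1}{52} - 417}{-947} = \left(- \frac{57}{52} - 417\right) \left(- \frac{1}{947}\right) = \left(- \frac{21741}{52}\right) \left(- \frac{1}{947}\right) = \frac{21741}{49244}$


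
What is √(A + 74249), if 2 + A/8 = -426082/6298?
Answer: √730742419961/3149 ≈ 271.46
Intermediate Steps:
A = -1754712/3149 (A = -16 + 8*(-426082/6298) = -16 + 8*(-426082*1/6298) = -16 + 8*(-213041/3149) = -16 - 1704328/3149 = -1754712/3149 ≈ -557.23)
√(A + 74249) = √(-1754712/3149 + 74249) = √(232055389/3149) = √730742419961/3149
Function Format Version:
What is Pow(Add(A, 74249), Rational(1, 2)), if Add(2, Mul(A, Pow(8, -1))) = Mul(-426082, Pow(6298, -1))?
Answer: Mul(Rational(1, 3149), Pow(730742419961, Rational(1, 2))) ≈ 271.46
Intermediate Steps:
A = Rational(-1754712, 3149) (A = Add(-16, Mul(8, Mul(-426082, Pow(6298, -1)))) = Add(-16, Mul(8, Mul(-426082, Rational(1, 6298)))) = Add(-16, Mul(8, Rational(-213041, 3149))) = Add(-16, Rational(-1704328, 3149)) = Rational(-1754712, 3149) ≈ -557.23)
Pow(Add(A, 74249), Rational(1, 2)) = Pow(Add(Rational(-1754712, 3149), 74249), Rational(1, 2)) = Pow(Rational(232055389, 3149), Rational(1, 2)) = Mul(Rational(1, 3149), Pow(730742419961, Rational(1, 2)))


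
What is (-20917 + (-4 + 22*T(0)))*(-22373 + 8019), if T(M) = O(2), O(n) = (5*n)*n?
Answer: 293984274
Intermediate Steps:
O(n) = 5*n**2
T(M) = 20 (T(M) = 5*2**2 = 5*4 = 20)
(-20917 + (-4 + 22*T(0)))*(-22373 + 8019) = (-20917 + (-4 + 22*20))*(-22373 + 8019) = (-20917 + (-4 + 440))*(-14354) = (-20917 + 436)*(-14354) = -20481*(-14354) = 293984274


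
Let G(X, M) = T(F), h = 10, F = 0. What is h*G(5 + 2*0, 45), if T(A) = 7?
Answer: 70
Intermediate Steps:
G(X, M) = 7
h*G(5 + 2*0, 45) = 10*7 = 70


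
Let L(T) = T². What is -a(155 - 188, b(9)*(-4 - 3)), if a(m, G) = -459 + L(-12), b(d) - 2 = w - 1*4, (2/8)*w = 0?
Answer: 315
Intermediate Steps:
w = 0 (w = 4*0 = 0)
b(d) = -2 (b(d) = 2 + (0 - 1*4) = 2 + (0 - 4) = 2 - 4 = -2)
a(m, G) = -315 (a(m, G) = -459 + (-12)² = -459 + 144 = -315)
-a(155 - 188, b(9)*(-4 - 3)) = -1*(-315) = 315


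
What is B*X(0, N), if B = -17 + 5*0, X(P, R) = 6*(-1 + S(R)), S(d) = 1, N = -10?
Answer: 0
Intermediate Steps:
X(P, R) = 0 (X(P, R) = 6*(-1 + 1) = 6*0 = 0)
B = -17 (B = -17 + 0 = -17)
B*X(0, N) = -17*0 = 0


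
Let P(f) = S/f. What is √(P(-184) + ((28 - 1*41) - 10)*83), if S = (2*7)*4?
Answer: I*√1010022/23 ≈ 43.696*I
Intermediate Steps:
S = 56 (S = 14*4 = 56)
P(f) = 56/f
√(P(-184) + ((28 - 1*41) - 10)*83) = √(56/(-184) + ((28 - 1*41) - 10)*83) = √(56*(-1/184) + ((28 - 41) - 10)*83) = √(-7/23 + (-13 - 10)*83) = √(-7/23 - 23*83) = √(-7/23 - 1909) = √(-43914/23) = I*√1010022/23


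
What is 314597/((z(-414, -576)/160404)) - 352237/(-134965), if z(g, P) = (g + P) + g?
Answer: -567557219519806/15790905 ≈ -3.5942e+7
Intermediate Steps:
z(g, P) = P + 2*g (z(g, P) = (P + g) + g = P + 2*g)
314597/((z(-414, -576)/160404)) - 352237/(-134965) = 314597/(((-576 + 2*(-414))/160404)) - 352237/(-134965) = 314597/(((-576 - 828)*(1/160404))) - 352237*(-1/134965) = 314597/((-1404*1/160404)) + 352237/134965 = 314597/(-117/13367) + 352237/134965 = 314597*(-13367/117) + 352237/134965 = -4205218099/117 + 352237/134965 = -567557219519806/15790905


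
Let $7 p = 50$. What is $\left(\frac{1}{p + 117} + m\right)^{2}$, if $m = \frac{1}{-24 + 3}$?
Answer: $\frac{521284}{333026001} \approx 0.0015653$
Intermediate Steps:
$p = \frac{50}{7}$ ($p = \frac{1}{7} \cdot 50 = \frac{50}{7} \approx 7.1429$)
$m = - \frac{1}{21}$ ($m = \frac{1}{-21} = - \frac{1}{21} \approx -0.047619$)
$\left(\frac{1}{p + 117} + m\right)^{2} = \left(\frac{1}{\frac{50}{7} + 117} - \frac{1}{21}\right)^{2} = \left(\frac{1}{\frac{869}{7}} - \frac{1}{21}\right)^{2} = \left(\frac{7}{869} - \frac{1}{21}\right)^{2} = \left(- \frac{722}{18249}\right)^{2} = \frac{521284}{333026001}$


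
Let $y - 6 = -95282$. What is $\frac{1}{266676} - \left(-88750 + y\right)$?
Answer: $\frac{49075317577}{266676} \approx 1.8403 \cdot 10^{5}$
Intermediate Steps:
$y = -95276$ ($y = 6 - 95282 = -95276$)
$\frac{1}{266676} - \left(-88750 + y\right) = \frac{1}{266676} - \left(-88750 - 95276\right) = \frac{1}{266676} - -184026 = \frac{1}{266676} + 184026 = \frac{49075317577}{266676}$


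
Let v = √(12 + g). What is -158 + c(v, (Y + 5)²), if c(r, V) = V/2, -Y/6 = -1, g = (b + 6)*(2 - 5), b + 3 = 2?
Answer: -195/2 ≈ -97.500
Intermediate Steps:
b = -1 (b = -3 + 2 = -1)
g = -15 (g = (-1 + 6)*(2 - 5) = 5*(-3) = -15)
Y = 6 (Y = -6*(-1) = 6)
v = I*√3 (v = √(12 - 15) = √(-3) = I*√3 ≈ 1.732*I)
c(r, V) = V/2 (c(r, V) = V*(½) = V/2)
-158 + c(v, (Y + 5)²) = -158 + (6 + 5)²/2 = -158 + (½)*11² = -158 + (½)*121 = -158 + 121/2 = -195/2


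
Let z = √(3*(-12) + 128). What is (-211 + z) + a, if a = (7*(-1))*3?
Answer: -232 + 2*√23 ≈ -222.41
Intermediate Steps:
z = 2*√23 (z = √(-36 + 128) = √92 = 2*√23 ≈ 9.5917)
a = -21 (a = -7*3 = -21)
(-211 + z) + a = (-211 + 2*√23) - 21 = -232 + 2*√23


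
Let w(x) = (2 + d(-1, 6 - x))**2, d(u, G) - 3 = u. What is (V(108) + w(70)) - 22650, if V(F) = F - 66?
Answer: -22592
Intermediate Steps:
d(u, G) = 3 + u
V(F) = -66 + F
w(x) = 16 (w(x) = (2 + (3 - 1))**2 = (2 + 2)**2 = 4**2 = 16)
(V(108) + w(70)) - 22650 = ((-66 + 108) + 16) - 22650 = (42 + 16) - 22650 = 58 - 22650 = -22592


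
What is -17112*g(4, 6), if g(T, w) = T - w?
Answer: 34224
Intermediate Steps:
-17112*g(4, 6) = -17112*(4 - 1*6) = -17112*(4 - 6) = -17112*(-2) = 34224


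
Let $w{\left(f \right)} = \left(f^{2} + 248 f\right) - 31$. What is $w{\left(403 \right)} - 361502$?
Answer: $-99180$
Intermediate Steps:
$w{\left(f \right)} = -31 + f^{2} + 248 f$
$w{\left(403 \right)} - 361502 = \left(-31 + 403^{2} + 248 \cdot 403\right) - 361502 = \left(-31 + 162409 + 99944\right) - 361502 = 262322 - 361502 = -99180$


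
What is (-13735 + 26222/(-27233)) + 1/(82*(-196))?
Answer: -6012076805577/437688776 ≈ -13736.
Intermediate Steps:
(-13735 + 26222/(-27233)) + 1/(82*(-196)) = (-13735 + 26222*(-1/27233)) + 1/(-16072) = (-13735 - 26222/27233) - 1/16072 = -374071477/27233 - 1/16072 = -6012076805577/437688776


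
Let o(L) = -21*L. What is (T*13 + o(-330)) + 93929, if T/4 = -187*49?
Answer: -375617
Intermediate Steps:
T = -36652 (T = 4*(-187*49) = 4*(-9163) = -36652)
(T*13 + o(-330)) + 93929 = (-36652*13 - 21*(-330)) + 93929 = (-476476 + 6930) + 93929 = -469546 + 93929 = -375617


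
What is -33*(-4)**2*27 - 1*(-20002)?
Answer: 5746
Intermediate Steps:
-33*(-4)**2*27 - 1*(-20002) = -33*16*27 + 20002 = -528*27 + 20002 = -14256 + 20002 = 5746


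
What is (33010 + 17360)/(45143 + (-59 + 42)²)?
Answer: 8395/7572 ≈ 1.1087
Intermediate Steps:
(33010 + 17360)/(45143 + (-59 + 42)²) = 50370/(45143 + (-17)²) = 50370/(45143 + 289) = 50370/45432 = 50370*(1/45432) = 8395/7572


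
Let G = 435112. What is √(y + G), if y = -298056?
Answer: 4*√8566 ≈ 370.21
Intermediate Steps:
√(y + G) = √(-298056 + 435112) = √137056 = 4*√8566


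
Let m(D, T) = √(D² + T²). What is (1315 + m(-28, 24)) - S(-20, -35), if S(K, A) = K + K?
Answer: 1355 + 4*√85 ≈ 1391.9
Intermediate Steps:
S(K, A) = 2*K
(1315 + m(-28, 24)) - S(-20, -35) = (1315 + √((-28)² + 24²)) - 2*(-20) = (1315 + √(784 + 576)) - 1*(-40) = (1315 + √1360) + 40 = (1315 + 4*√85) + 40 = 1355 + 4*√85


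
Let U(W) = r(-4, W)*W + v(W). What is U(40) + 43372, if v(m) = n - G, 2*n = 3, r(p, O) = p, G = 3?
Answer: 86421/2 ≈ 43211.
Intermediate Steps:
n = 3/2 (n = (1/2)*3 = 3/2 ≈ 1.5000)
v(m) = -3/2 (v(m) = 3/2 - 1*3 = 3/2 - 3 = -3/2)
U(W) = -3/2 - 4*W (U(W) = -4*W - 3/2 = -3/2 - 4*W)
U(40) + 43372 = (-3/2 - 4*40) + 43372 = (-3/2 - 160) + 43372 = -323/2 + 43372 = 86421/2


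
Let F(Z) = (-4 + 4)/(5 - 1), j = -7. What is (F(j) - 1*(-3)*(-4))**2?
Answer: 144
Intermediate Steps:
F(Z) = 0 (F(Z) = 0/4 = 0*(1/4) = 0)
(F(j) - 1*(-3)*(-4))**2 = (0 - 1*(-3)*(-4))**2 = (0 + 3*(-4))**2 = (0 - 12)**2 = (-12)**2 = 144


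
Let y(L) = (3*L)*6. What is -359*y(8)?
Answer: -51696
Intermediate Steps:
y(L) = 18*L
-359*y(8) = -6462*8 = -359*144 = -51696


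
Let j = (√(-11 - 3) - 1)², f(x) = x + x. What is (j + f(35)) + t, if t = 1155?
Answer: 1212 - 2*I*√14 ≈ 1212.0 - 7.4833*I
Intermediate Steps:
f(x) = 2*x
j = (-1 + I*√14)² (j = (√(-14) - 1)² = (I*√14 - 1)² = (-1 + I*√14)² ≈ -13.0 - 7.4833*I)
(j + f(35)) + t = ((1 - I*√14)² + 2*35) + 1155 = ((1 - I*√14)² + 70) + 1155 = (70 + (1 - I*√14)²) + 1155 = 1225 + (1 - I*√14)²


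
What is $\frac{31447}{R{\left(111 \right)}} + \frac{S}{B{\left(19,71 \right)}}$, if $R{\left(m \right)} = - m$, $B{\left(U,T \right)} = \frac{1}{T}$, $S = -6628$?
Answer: $- \frac{52266715}{111} \approx -4.7087 \cdot 10^{5}$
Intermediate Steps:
$\frac{31447}{R{\left(111 \right)}} + \frac{S}{B{\left(19,71 \right)}} = \frac{31447}{\left(-1\right) 111} - \frac{6628}{\frac{1}{71}} = \frac{31447}{-111} - 6628 \frac{1}{\frac{1}{71}} = 31447 \left(- \frac{1}{111}\right) - 470588 = - \frac{31447}{111} - 470588 = - \frac{52266715}{111}$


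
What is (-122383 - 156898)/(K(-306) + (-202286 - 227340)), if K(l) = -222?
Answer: 279281/429848 ≈ 0.64972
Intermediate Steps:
(-122383 - 156898)/(K(-306) + (-202286 - 227340)) = (-122383 - 156898)/(-222 + (-202286 - 227340)) = -279281/(-222 - 429626) = -279281/(-429848) = -279281*(-1/429848) = 279281/429848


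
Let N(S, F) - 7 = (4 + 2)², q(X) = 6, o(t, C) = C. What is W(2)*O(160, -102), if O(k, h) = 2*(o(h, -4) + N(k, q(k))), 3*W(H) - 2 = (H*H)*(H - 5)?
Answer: -260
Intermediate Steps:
N(S, F) = 43 (N(S, F) = 7 + (4 + 2)² = 7 + 6² = 7 + 36 = 43)
W(H) = ⅔ + H²*(-5 + H)/3 (W(H) = ⅔ + ((H*H)*(H - 5))/3 = ⅔ + (H²*(-5 + H))/3 = ⅔ + H²*(-5 + H)/3)
O(k, h) = 78 (O(k, h) = 2*(-4 + 43) = 2*39 = 78)
W(2)*O(160, -102) = (⅔ - 5/3*2² + (⅓)*2³)*78 = (⅔ - 5/3*4 + (⅓)*8)*78 = (⅔ - 20/3 + 8/3)*78 = -10/3*78 = -260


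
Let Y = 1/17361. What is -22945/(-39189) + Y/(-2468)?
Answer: 327707727557/559709681724 ≈ 0.58550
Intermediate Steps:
Y = 1/17361 ≈ 5.7600e-5
-22945/(-39189) + Y/(-2468) = -22945/(-39189) + (1/17361)/(-2468) = -22945*(-1/39189) + (1/17361)*(-1/2468) = 22945/39189 - 1/42846948 = 327707727557/559709681724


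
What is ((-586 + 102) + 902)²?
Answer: 174724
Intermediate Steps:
((-586 + 102) + 902)² = (-484 + 902)² = 418² = 174724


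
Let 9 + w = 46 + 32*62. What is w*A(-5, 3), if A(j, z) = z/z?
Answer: 2021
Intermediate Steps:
A(j, z) = 1
w = 2021 (w = -9 + (46 + 32*62) = -9 + (46 + 1984) = -9 + 2030 = 2021)
w*A(-5, 3) = 2021*1 = 2021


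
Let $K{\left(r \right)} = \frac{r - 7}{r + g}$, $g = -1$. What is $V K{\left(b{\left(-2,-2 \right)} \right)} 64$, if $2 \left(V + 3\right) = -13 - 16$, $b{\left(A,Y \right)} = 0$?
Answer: $-7840$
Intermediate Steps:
$V = - \frac{35}{2}$ ($V = -3 + \frac{-13 - 16}{2} = -3 + \frac{1}{2} \left(-29\right) = -3 - \frac{29}{2} = - \frac{35}{2} \approx -17.5$)
$K{\left(r \right)} = \frac{-7 + r}{-1 + r}$ ($K{\left(r \right)} = \frac{r - 7}{r - 1} = \frac{-7 + r}{-1 + r}$)
$V K{\left(b{\left(-2,-2 \right)} \right)} 64 = - \frac{35 \frac{-7 + 0}{-1 + 0}}{2} \cdot 64 = - \frac{35 \frac{1}{-1} \left(-7\right)}{2} \cdot 64 = - \frac{35 \left(\left(-1\right) \left(-7\right)\right)}{2} \cdot 64 = \left(- \frac{35}{2}\right) 7 \cdot 64 = \left(- \frac{245}{2}\right) 64 = -7840$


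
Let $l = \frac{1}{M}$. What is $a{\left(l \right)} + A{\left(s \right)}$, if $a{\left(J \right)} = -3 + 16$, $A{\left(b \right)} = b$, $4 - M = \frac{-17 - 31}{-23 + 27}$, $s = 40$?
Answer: $53$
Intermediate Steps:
$M = 16$ ($M = 4 - \frac{-17 - 31}{-23 + 27} = 4 - - \frac{48}{4} = 4 - \left(-48\right) \frac{1}{4} = 4 - -12 = 4 + 12 = 16$)
$l = \frac{1}{16} \approx 0.0625$
$a{\left(J \right)} = 13$
$a{\left(l \right)} + A{\left(s \right)} = 13 + 40 = 53$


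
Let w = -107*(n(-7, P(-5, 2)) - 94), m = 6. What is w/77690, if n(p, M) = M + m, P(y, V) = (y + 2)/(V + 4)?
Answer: 18939/155380 ≈ 0.12189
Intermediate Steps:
P(y, V) = (2 + y)/(4 + V)
n(p, M) = 6 + M (n(p, M) = M + 6 = 6 + M)
w = 18939/2 (w = -107*((6 + (2 - 5)/(4 + 2)) - 94) = -107*((6 - 3/6) - 94) = -107*((6 + (⅙)*(-3)) - 94) = -107*((6 - ½) - 94) = -107*(11/2 - 94) = -107*(-177/2) = 18939/2 ≈ 9469.5)
w/77690 = (18939/2)/77690 = (18939/2)*(1/77690) = 18939/155380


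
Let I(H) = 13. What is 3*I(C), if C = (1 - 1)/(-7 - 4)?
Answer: 39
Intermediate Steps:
C = 0 (C = 0/(-11) = 0*(-1/11) = 0)
3*I(C) = 3*13 = 39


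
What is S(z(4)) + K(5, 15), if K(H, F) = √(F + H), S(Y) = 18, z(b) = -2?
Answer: 18 + 2*√5 ≈ 22.472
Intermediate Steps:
S(z(4)) + K(5, 15) = 18 + √(15 + 5) = 18 + √20 = 18 + 2*√5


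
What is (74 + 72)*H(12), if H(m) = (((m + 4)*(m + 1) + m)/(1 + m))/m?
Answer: 8030/39 ≈ 205.90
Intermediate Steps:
H(m) = (m + (1 + m)*(4 + m))/(m*(1 + m)) (H(m) = (((4 + m)*(1 + m) + m)/(1 + m))/m = (((1 + m)*(4 + m) + m)/(1 + m))/m = ((m + (1 + m)*(4 + m))/(1 + m))/m = (m + (1 + m)*(4 + m))/(m*(1 + m)))
(74 + 72)*H(12) = (74 + 72)*((4 + 12² + 6*12)/(12*(1 + 12))) = 146*((1/12)*(4 + 144 + 72)/13) = 146*((1/12)*(1/13)*220) = 146*(55/39) = 8030/39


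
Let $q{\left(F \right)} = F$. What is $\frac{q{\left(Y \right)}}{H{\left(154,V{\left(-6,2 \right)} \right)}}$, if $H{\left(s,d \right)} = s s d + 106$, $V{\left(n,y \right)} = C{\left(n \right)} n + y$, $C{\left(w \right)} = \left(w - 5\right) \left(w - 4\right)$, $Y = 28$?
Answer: $- \frac{14}{7802511} \approx -1.7943 \cdot 10^{-6}$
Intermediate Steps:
$C{\left(w \right)} = \left(-5 + w\right) \left(-4 + w\right)$
$V{\left(n,y \right)} = y + n \left(20 + n^{2} - 9 n\right)$ ($V{\left(n,y \right)} = \left(20 + n^{2} - 9 n\right) n + y = n \left(20 + n^{2} - 9 n\right) + y = y + n \left(20 + n^{2} - 9 n\right)$)
$H{\left(s,d \right)} = 106 + d s^{2}$ ($H{\left(s,d \right)} = s^{2} d + 106 = d s^{2} + 106 = 106 + d s^{2}$)
$\frac{q{\left(Y \right)}}{H{\left(154,V{\left(-6,2 \right)} \right)}} = \frac{28}{106 + \left(2 - 6 \left(20 + \left(-6\right)^{2} - -54\right)\right) 154^{2}} = \frac{28}{106 + \left(2 - 6 \left(20 + 36 + 54\right)\right) 23716} = \frac{28}{106 + \left(2 - 660\right) 23716} = \frac{28}{106 - 15605128} = \frac{28}{-15605022} = 28 \left(- \frac{1}{15605022}\right) = - \frac{14}{7802511}$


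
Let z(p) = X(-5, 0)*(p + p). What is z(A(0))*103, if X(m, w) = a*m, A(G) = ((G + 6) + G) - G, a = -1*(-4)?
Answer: -24720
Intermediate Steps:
a = 4
A(G) = 6 + G (A(G) = ((6 + G) + G) - G = (6 + 2*G) - G = 6 + G)
X(m, w) = 4*m
z(p) = -40*p (z(p) = (4*(-5))*(p + p) = -40*p)
z(A(0))*103 = -40*(6 + 0)*103 = -40*6*103 = -240*103 = -24720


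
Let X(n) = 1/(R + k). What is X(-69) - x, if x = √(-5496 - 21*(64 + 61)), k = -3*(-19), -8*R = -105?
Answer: 8/561 - I*√8121 ≈ 0.01426 - 90.117*I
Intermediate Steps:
R = 105/8 (R = -⅛*(-105) = 105/8 ≈ 13.125)
k = 57
x = I*√8121 (x = √(-5496 - 21*125) = √(-5496 - 2625) = √(-8121) = I*√8121 ≈ 90.117*I)
X(n) = 8/561 (X(n) = 1/(105/8 + 57) = 1/(561/8) = 8/561)
X(-69) - x = 8/561 - I*√8121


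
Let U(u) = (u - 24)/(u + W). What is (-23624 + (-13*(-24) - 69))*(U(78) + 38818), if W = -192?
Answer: -17244259073/19 ≈ -9.0759e+8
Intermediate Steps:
U(u) = (-24 + u)/(-192 + u) (U(u) = (u - 24)/(u - 192) = (-24 + u)/(-192 + u))
(-23624 + (-13*(-24) - 69))*(U(78) + 38818) = (-23624 + (-13*(-24) - 69))*((-24 + 78)/(-192 + 78) + 38818) = (-23624 + (312 - 69))*(54/(-114) + 38818) = (-23624 + 243)*(-1/114*54 + 38818) = -23381*(-9/19 + 38818) = -23381*737533/19 = -17244259073/19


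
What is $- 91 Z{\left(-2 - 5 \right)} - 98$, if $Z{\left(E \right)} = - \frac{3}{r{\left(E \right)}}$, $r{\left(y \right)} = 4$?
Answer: $- \frac{119}{4} \approx -29.75$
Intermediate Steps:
$Z{\left(E \right)} = - \frac{3}{4}$
$- 91 Z{\left(-2 - 5 \right)} - 98 = \left(-91\right) \left(- \frac{3}{4}\right) - 98 = \frac{273}{4} - 98 = - \frac{119}{4}$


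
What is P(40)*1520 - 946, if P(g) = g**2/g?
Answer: 59854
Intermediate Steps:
P(g) = g
P(40)*1520 - 946 = 40*1520 - 946 = 60800 - 946 = 59854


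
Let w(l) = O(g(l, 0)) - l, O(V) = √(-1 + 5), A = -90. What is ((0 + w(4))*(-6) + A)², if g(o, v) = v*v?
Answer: 6084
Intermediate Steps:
g(o, v) = v²
O(V) = 2 (O(V) = √4 = 2)
w(l) = 2 - l
((0 + w(4))*(-6) + A)² = ((0 + (2 - 1*4))*(-6) - 90)² = ((0 + (2 - 4))*(-6) - 90)² = ((0 - 2)*(-6) - 90)² = (-2*(-6) - 90)² = (12 - 90)² = (-78)² = 6084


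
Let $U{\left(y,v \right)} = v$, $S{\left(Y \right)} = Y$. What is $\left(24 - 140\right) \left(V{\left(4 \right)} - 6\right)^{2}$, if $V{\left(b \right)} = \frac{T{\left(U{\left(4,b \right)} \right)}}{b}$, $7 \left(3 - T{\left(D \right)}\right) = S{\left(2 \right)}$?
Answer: $- \frac{643829}{196} \approx -3284.8$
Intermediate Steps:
$T{\left(D \right)} = \frac{19}{7}$ ($T{\left(D \right)} = 3 - \frac{2}{7} = \frac{19}{7}$)
$V{\left(b \right)} = \frac{19}{7 b}$
$\left(24 - 140\right) \left(V{\left(4 \right)} - 6\right)^{2} = \left(24 - 140\right) \left(\frac{19}{7 \cdot 4} - 6\right)^{2} = - 116 \left(\frac{19}{7} \cdot \frac{1}{4} - 6\right)^{2} = - 116 \left(\frac{19}{28} - 6\right)^{2} = - 116 \left(- \frac{149}{28}\right)^{2} = \left(-116\right) \frac{22201}{784} = - \frac{643829}{196}$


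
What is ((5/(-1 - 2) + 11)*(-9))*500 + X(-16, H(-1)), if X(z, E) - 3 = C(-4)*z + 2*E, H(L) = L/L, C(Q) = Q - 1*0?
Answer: -41931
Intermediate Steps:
C(Q) = Q (C(Q) = Q + 0 = Q)
H(L) = 1
X(z, E) = 3 - 4*z + 2*E (X(z, E) = 3 + (-4*z + 2*E) = 3 - 4*z + 2*E)
((5/(-1 - 2) + 11)*(-9))*500 + X(-16, H(-1)) = ((5/(-1 - 2) + 11)*(-9))*500 + (3 - 4*(-16) + 2*1) = ((5/(-3) + 11)*(-9))*500 + (3 + 64 + 2) = ((5*(-⅓) + 11)*(-9))*500 + 69 = ((-5/3 + 11)*(-9))*500 + 69 = ((28/3)*(-9))*500 + 69 = -84*500 + 69 = -42000 + 69 = -41931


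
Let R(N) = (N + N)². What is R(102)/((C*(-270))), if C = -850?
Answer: 68/375 ≈ 0.18133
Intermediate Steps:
R(N) = 4*N² (R(N) = (2*N)² = 4*N²)
R(102)/((C*(-270))) = (4*102²)/((-850*(-270))) = (4*10404)/229500 = 41616*(1/229500) = 68/375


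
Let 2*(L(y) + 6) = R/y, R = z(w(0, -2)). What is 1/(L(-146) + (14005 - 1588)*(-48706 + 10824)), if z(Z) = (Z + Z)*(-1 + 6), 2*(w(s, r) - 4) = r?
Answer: -146/68675596815 ≈ -2.1259e-9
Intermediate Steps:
w(s, r) = 4 + r/2
z(Z) = 10*Z (z(Z) = (2*Z)*5 = 10*Z)
R = 30 (R = 10*(4 + (½)*(-2)) = 10*(4 - 1) = 10*3 = 30)
L(y) = -6 + 15/y (L(y) = -6 + (30/y)/2 = -6 + 15/y)
1/(L(-146) + (14005 - 1588)*(-48706 + 10824)) = 1/((-6 + 15/(-146)) + (14005 - 1588)*(-48706 + 10824)) = 1/((-6 + 15*(-1/146)) + 12417*(-37882)) = 1/((-6 - 15/146) - 470380794) = 1/(-891/146 - 470380794) = 1/(-68675596815/146) = -146/68675596815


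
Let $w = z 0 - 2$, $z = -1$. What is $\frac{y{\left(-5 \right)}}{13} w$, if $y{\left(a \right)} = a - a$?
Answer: $0$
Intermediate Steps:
$w = -2$ ($w = \left(-1\right) 0 - 2 = 0 - 2 = -2$)
$y{\left(a \right)} = 0$
$\frac{y{\left(-5 \right)}}{13} w = \frac{0}{13} \left(-2\right) = 0 \cdot \frac{1}{13} \left(-2\right) = 0 \left(-2\right) = 0$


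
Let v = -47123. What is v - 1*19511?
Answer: -66634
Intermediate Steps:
v - 1*19511 = -47123 - 1*19511 = -47123 - 19511 = -66634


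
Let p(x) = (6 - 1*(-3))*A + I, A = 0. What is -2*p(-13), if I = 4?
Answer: -8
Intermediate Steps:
p(x) = 4 (p(x) = (6 - 1*(-3))*0 + 4 = (6 + 3)*0 + 4 = 9*0 + 4 = 0 + 4 = 4)
-2*p(-13) = -2*4 = -8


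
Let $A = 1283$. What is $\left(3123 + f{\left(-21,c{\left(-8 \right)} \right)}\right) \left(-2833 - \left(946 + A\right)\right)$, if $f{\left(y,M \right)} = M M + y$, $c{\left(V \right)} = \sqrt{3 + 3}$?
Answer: $-15732696$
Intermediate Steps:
$c{\left(V \right)} = \sqrt{6}$
$f{\left(y,M \right)} = y + M^{2}$ ($f{\left(y,M \right)} = M^{2} + y = y + M^{2}$)
$\left(3123 + f{\left(-21,c{\left(-8 \right)} \right)}\right) \left(-2833 - \left(946 + A\right)\right) = \left(3123 - \left(21 - \left(\sqrt{6}\right)^{2}\right)\right) \left(-2833 - 2229\right) = \left(3123 + \left(-21 + 6\right)\right) \left(-2833 - 2229\right) = \left(3123 - 15\right) \left(-2833 - 2229\right) = 3108 \left(-5062\right) = -15732696$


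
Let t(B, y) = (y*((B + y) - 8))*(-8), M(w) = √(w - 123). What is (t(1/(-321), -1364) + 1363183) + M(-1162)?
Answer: -4368204913/321 + I*√1285 ≈ -1.3608e+7 + 35.847*I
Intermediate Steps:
M(w) = √(-123 + w)
t(B, y) = -8*y*(-8 + B + y) (t(B, y) = (y*(-8 + B + y))*(-8) = -8*y*(-8 + B + y))
(t(1/(-321), -1364) + 1363183) + M(-1162) = (8*(-1364)*(8 - 1/(-321) - 1*(-1364)) + 1363183) + √(-123 - 1162) = (8*(-1364)*(8 - 1*(-1/321) + 1364) + 1363183) + √(-1285) = (8*(-1364)*(8 + 1/321 + 1364) + 1363183) + I*√1285 = (8*(-1364)*(440413/321) + 1363183) + I*√1285 = (-4805786656/321 + 1363183) + I*√1285 = -4368204913/321 + I*√1285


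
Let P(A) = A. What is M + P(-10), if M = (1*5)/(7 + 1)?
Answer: -75/8 ≈ -9.3750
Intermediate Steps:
M = 5/8 ≈ 0.62500
M + P(-10) = 5/8 - 10 = -75/8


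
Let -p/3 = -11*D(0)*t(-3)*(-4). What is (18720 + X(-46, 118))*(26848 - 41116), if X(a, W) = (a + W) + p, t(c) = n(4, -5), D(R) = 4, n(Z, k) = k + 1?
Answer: -298258272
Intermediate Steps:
n(Z, k) = 1 + k
t(c) = -4 (t(c) = 1 - 5 = -4)
p = 2112 (p = -(-33)*(4*(-4))*(-4) = -(-33)*(-16*(-4)) = -(-33)*64 = -3*(-704) = 2112)
X(a, W) = 2112 + W + a (X(a, W) = (a + W) + 2112 = (W + a) + 2112 = 2112 + W + a)
(18720 + X(-46, 118))*(26848 - 41116) = (18720 + (2112 + 118 - 46))*(26848 - 41116) = (18720 + 2184)*(-14268) = 20904*(-14268) = -298258272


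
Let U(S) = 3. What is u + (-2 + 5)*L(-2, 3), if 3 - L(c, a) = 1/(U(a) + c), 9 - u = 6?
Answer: 9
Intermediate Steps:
u = 3 (u = 9 - 1*6 = 9 - 6 = 3)
L(c, a) = 3 - 1/(3 + c)
u + (-2 + 5)*L(-2, 3) = 3 + (-2 + 5)*((8 + 3*(-2))/(3 - 2)) = 3 + 3*((8 - 6)/1) = 3 + 3*(1*2) = 3 + 3*2 = 3 + 6 = 9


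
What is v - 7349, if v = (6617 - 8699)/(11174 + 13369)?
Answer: -60122863/8181 ≈ -7349.1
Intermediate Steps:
v = -694/8181 (v = -2082/24543 = -2082*1/24543 = -694/8181 ≈ -0.084831)
v - 7349 = -694/8181 - 7349 = -60122863/8181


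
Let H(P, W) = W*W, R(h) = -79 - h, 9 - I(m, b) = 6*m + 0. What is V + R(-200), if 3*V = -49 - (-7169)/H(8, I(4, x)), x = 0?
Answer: 77819/675 ≈ 115.29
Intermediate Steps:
I(m, b) = 9 - 6*m (I(m, b) = 9 - (6*m + 0) = 9 - 6*m)
H(P, W) = W**2
V = -3856/675 (V = (-49 - (-7169)/((9 - 6*4)**2))/3 = (-49 - (-7169)/((9 - 24)**2))/3 = (-49 - (-7169)/((-15)**2))/3 = (-49 - (-7169)/225)/3 = (-49 - 107*(-67/225))/3 = (-49 + 7169/225)/3 = (1/3)*(-3856/225) = -3856/675 ≈ -5.7126)
V + R(-200) = -3856/675 + (-79 - 1*(-200)) = -3856/675 + (-79 + 200) = -3856/675 + 121 = 77819/675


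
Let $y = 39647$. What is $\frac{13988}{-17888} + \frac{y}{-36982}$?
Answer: $- \frac{287643}{155144} \approx -1.854$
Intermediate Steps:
$\frac{13988}{-17888} + \frac{y}{-36982} = \frac{13988}{-17888} + \frac{39647}{-36982} = 13988 \left(- \frac{1}{17888}\right) + 39647 \left(- \frac{1}{36982}\right) = - \frac{269}{344} - \frac{967}{902} = - \frac{287643}{155144}$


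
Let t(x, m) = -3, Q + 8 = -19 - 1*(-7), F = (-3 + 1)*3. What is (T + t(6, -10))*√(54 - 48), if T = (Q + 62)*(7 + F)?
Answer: 39*√6 ≈ 95.530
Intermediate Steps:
F = -6 (F = -2*3 = -6)
Q = -20 (Q = -8 + (-19 - 1*(-7)) = -8 + (-19 + 7) = -8 - 12 = -20)
T = 42 (T = (-20 + 62)*(7 - 6) = 42*1 = 42)
(T + t(6, -10))*√(54 - 48) = (42 - 3)*√(54 - 48) = 39*√6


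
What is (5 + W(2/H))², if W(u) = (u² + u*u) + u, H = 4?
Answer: 36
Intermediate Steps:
W(u) = u + 2*u² (W(u) = (u² + u²) + u = 2*u² + u = u + 2*u²)
(5 + W(2/H))² = (5 + (2/4)*(1 + 2*(2/4)))² = (5 + (2*(¼))*(1 + 2*(2*(¼))))² = (5 + (1 + 2*(½))/2)² = (5 + (1 + 1)/2)² = (5 + (½)*2)² = (5 + 1)² = 6² = 36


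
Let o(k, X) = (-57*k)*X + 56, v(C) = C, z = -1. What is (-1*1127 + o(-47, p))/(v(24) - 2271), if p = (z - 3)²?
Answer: -13931/749 ≈ -18.599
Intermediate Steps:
p = 16 (p = (-1 - 3)² = (-4)² = 16)
o(k, X) = 56 - 57*X*k (o(k, X) = -57*X*k + 56 = 56 - 57*X*k)
(-1*1127 + o(-47, p))/(v(24) - 2271) = (-1*1127 + (56 - 57*16*(-47)))/(24 - 2271) = (-1127 + (56 + 42864))/(-2247) = (-1127 + 42920)*(-1/2247) = 41793*(-1/2247) = -13931/749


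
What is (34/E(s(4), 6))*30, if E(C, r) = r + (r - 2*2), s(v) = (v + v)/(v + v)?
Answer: 255/2 ≈ 127.50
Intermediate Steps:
s(v) = 1 (s(v) = (2*v)/((2*v)) = (2*v)*(1/(2*v)) = 1)
E(C, r) = -4 + 2*r (E(C, r) = r + (r - 4) = r + (-4 + r) = -4 + 2*r)
(34/E(s(4), 6))*30 = (34/(-4 + 2*6))*30 = (34/(-4 + 12))*30 = (34/8)*30 = (34*(1/8))*30 = (17/4)*30 = 255/2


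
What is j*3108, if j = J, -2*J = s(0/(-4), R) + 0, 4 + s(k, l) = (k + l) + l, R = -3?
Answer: 15540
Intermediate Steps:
s(k, l) = -4 + k + 2*l (s(k, l) = -4 + ((k + l) + l) = -4 + (k + 2*l) = -4 + k + 2*l)
J = 5 (J = -((-4 + 0/(-4) + 2*(-3)) + 0)/2 = -((-4 + 0*(-¼) - 6) + 0)/2 = -((-4 + 0 - 6) + 0)/2 = -(-10 + 0)/2 = -½*(-10) = 5)
j = 5
j*3108 = 5*3108 = 15540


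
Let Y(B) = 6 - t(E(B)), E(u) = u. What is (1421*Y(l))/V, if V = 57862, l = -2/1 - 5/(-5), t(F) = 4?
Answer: 203/4133 ≈ 0.049117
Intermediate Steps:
l = -1 (l = -2*1 - 5*(-⅕) = -2 + 1 = -1)
Y(B) = 2 (Y(B) = 6 - 1*4 = 6 - 4 = 2)
(1421*Y(l))/V = (1421*2)/57862 = 2842*(1/57862) = 203/4133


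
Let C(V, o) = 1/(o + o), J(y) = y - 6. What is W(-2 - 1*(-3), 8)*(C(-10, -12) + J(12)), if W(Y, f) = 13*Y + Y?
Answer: 1001/12 ≈ 83.417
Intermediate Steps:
W(Y, f) = 14*Y
J(y) = -6 + y
C(V, o) = 1/(2*o)
W(-2 - 1*(-3), 8)*(C(-10, -12) + J(12)) = (14*(-2 - 1*(-3)))*((1/2)/(-12) + (-6 + 12)) = (14*(-2 + 3))*((1/2)*(-1/12) + 6) = (14*1)*(-1/24 + 6) = 14*(143/24) = 1001/12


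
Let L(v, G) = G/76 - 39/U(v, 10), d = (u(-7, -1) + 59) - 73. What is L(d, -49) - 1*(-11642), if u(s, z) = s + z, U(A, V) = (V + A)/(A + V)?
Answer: 881779/76 ≈ 11602.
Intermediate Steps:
U(A, V) = 1 (U(A, V) = (A + V)/(A + V) = 1)
d = -22 (d = ((-7 - 1) + 59) - 73 = (-8 + 59) - 73 = 51 - 73 = -22)
L(v, G) = -39 + G/76 (L(v, G) = G/76 - 39/1 = G*(1/76) - 39*1 = G/76 - 39 = -39 + G/76)
L(d, -49) - 1*(-11642) = (-39 + (1/76)*(-49)) - 1*(-11642) = (-39 - 49/76) + 11642 = -3013/76 + 11642 = 881779/76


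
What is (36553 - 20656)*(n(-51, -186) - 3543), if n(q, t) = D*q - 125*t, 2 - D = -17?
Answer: 297877986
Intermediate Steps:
D = 19 (D = 2 - 1*(-17) = 2 + 17 = 19)
n(q, t) = -125*t + 19*q (n(q, t) = 19*q - 125*t = -125*t + 19*q)
(36553 - 20656)*(n(-51, -186) - 3543) = (36553 - 20656)*((-125*(-186) + 19*(-51)) - 3543) = 15897*((23250 - 969) - 3543) = 15897*(22281 - 3543) = 15897*18738 = 297877986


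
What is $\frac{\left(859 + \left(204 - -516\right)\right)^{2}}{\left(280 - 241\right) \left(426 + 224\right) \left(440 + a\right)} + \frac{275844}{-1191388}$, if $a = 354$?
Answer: $- \frac{645435759773}{5995034631300} \approx -0.10766$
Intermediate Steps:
$\frac{\left(859 + \left(204 - -516\right)\right)^{2}}{\left(280 - 241\right) \left(426 + 224\right) \left(440 + a\right)} + \frac{275844}{-1191388} = \frac{\left(859 + \left(204 - -516\right)\right)^{2}}{\left(280 - 241\right) \left(426 + 224\right) \left(440 + 354\right)} + \frac{275844}{-1191388} = \frac{\left(859 + \left(204 + 516\right)\right)^{2}}{39 \cdot 650 \cdot 794} + 275844 \left(- \frac{1}{1191388}\right) = \frac{\left(859 + 720\right)^{2}}{25350 \cdot 794} - \frac{68961}{297847} = \frac{1579^{2}}{20127900} - \frac{68961}{297847} = 2493241 \cdot \frac{1}{20127900} - \frac{68961}{297847} = \frac{2493241}{20127900} - \frac{68961}{297847} = - \frac{645435759773}{5995034631300}$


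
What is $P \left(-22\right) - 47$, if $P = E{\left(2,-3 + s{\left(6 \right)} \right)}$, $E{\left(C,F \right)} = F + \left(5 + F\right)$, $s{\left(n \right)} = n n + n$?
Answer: $-1873$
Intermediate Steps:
$s{\left(n \right)} = n + n^{2}$ ($s{\left(n \right)} = n^{2} + n = n + n^{2}$)
$E{\left(C,F \right)} = 5 + 2 F$
$P = 83$ ($P = 5 + 2 \left(-3 + 6 \left(1 + 6\right)\right) = 5 + 2 \left(-3 + 6 \cdot 7\right) = 5 + 2 \left(-3 + 42\right) = 5 + 2 \cdot 39 = 5 + 78 = 83$)
$P \left(-22\right) - 47 = 83 \left(-22\right) - 47 = -1826 - 47 = -1873$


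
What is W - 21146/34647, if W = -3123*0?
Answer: -21146/34647 ≈ -0.61033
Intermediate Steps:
W = 0
W - 21146/34647 = 0 - 21146/34647 = -21146/34647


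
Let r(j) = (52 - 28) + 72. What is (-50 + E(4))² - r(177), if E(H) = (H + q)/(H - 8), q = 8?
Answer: 2713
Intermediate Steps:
E(H) = (8 + H)/(-8 + H) (E(H) = (H + 8)/(H - 8) = (8 + H)/(-8 + H))
r(j) = 96 (r(j) = 24 + 72 = 96)
(-50 + E(4))² - r(177) = (-50 + (8 + 4)/(-8 + 4))² - 1*96 = (-50 + 12/(-4))² - 96 = (-50 - ¼*12)² - 96 = (-50 - 3)² - 96 = (-53)² - 96 = 2809 - 96 = 2713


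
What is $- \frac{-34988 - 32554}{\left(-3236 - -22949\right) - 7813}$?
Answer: $\frac{33771}{5950} \approx 5.6758$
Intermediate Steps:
$- \frac{-34988 - 32554}{\left(-3236 - -22949\right) - 7813} = - \frac{-67542}{\left(-3236 + 22949\right) - 7813} = - \frac{-67542}{19713 - 7813} = - \frac{-67542}{11900} = \left(-1\right) \left(- \frac{33771}{5950}\right) = \frac{33771}{5950}$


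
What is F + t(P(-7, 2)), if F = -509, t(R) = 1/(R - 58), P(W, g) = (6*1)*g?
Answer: -23415/46 ≈ -509.02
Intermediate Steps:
P(W, g) = 6*g
t(R) = 1/(-58 + R)
F + t(P(-7, 2)) = -509 + 1/(-58 + 6*2) = -509 + 1/(-58 + 12) = -509 + 1/(-46) = -509 - 1/46 = -23415/46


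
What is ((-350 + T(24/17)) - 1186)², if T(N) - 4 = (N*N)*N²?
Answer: 16287475960780816/6975757441 ≈ 2.3349e+6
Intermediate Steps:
T(N) = 4 + N⁴ (T(N) = 4 + (N*N)*N² = 4 + N²*N² = 4 + N⁴)
((-350 + T(24/17)) - 1186)² = ((-350 + (4 + (24/17)⁴)) - 1186)² = ((-350 + (4 + 331776/83521)) - 1186)² = ((-350 + 665860/83521) - 1186)² = (-28566490/83521 - 1186)² = (-127622396/83521)² = 16287475960780816/6975757441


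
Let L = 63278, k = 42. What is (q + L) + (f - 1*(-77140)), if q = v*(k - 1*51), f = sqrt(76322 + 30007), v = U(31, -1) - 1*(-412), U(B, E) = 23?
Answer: 136503 + 23*sqrt(201) ≈ 1.3683e+5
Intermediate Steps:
v = 435 (v = 23 - 1*(-412) = 23 + 412 = 435)
f = 23*sqrt(201) (f = sqrt(106329) = 23*sqrt(201) ≈ 326.08)
q = -3915 (q = 435*(42 - 1*51) = 435*(42 - 51) = 435*(-9) = -3915)
(q + L) + (f - 1*(-77140)) = (-3915 + 63278) + (23*sqrt(201) - 1*(-77140)) = 59363 + (23*sqrt(201) + 77140) = 59363 + (77140 + 23*sqrt(201)) = 136503 + 23*sqrt(201)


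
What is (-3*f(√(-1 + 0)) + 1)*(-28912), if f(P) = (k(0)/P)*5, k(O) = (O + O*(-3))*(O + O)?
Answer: -28912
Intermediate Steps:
k(O) = -4*O² (k(O) = (O - 3*O)*(2*O) = (-2*O)*(2*O) = -4*O²)
f(P) = 0 (f(P) = ((-4*0²)/P)*5 = ((-4*0)/P)*5 = (0/P)*5 = 0*5 = 0)
(-3*f(√(-1 + 0)) + 1)*(-28912) = (-3*0 + 1)*(-28912) = (0 + 1)*(-28912) = 1*(-28912) = -28912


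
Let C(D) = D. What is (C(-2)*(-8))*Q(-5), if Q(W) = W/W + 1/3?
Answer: 64/3 ≈ 21.333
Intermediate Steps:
Q(W) = 4/3 (Q(W) = 1 + 1*(⅓) = 1 + ⅓ = 4/3)
(C(-2)*(-8))*Q(-5) = -2*(-8)*(4/3) = 16*(4/3) = 64/3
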